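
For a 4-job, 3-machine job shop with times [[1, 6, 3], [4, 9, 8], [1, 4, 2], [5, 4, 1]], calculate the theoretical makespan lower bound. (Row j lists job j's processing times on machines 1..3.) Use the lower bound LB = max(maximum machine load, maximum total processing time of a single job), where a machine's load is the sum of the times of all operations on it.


Machine loads:
  Machine 1: 1 + 4 + 1 + 5 = 11
  Machine 2: 6 + 9 + 4 + 4 = 23
  Machine 3: 3 + 8 + 2 + 1 = 14
Max machine load = 23
Job totals:
  Job 1: 10
  Job 2: 21
  Job 3: 7
  Job 4: 10
Max job total = 21
Lower bound = max(23, 21) = 23

23


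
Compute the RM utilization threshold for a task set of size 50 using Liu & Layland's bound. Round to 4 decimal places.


Compute 2^(1/50) = 1.0139594798
Subtract 1: 1.0139594798 - 1 = 0.0139594798
Multiply by n: 50 * 0.0139594798 = 0.6979739900
Round to 4 dp: 0.6980

0.6980


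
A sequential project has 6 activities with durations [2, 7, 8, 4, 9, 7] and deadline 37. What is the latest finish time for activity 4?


LF(activity 4) = deadline - sum of successor durations
Successors: activities 5 through 6 with durations [9, 7]
Sum of successor durations = 16
LF = 37 - 16 = 21

21


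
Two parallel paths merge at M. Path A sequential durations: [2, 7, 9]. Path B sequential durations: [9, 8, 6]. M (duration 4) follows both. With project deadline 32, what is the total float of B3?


Forward pass: ES(B3) = sum of predecessors on chain B = 17
EF = ES + duration = 17 + 6 = 23
Backward pass: LF(M) = deadline = 32; LS(M) = 32 - 4 = 28
LF(B3) = LS(M) - sum(successors on chain B) = 28 - 0 = 28
LS = LF - duration = 28 - 6 = 22
Total float = LS - ES = 22 - 17 = 5

5


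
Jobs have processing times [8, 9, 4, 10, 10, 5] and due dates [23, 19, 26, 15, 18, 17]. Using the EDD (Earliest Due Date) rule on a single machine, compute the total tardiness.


Sort by due date (EDD order): [(10, 15), (5, 17), (10, 18), (9, 19), (8, 23), (4, 26)]
Compute completion times and tardiness:
  Job 1: p=10, d=15, C=10, tardiness=max(0,10-15)=0
  Job 2: p=5, d=17, C=15, tardiness=max(0,15-17)=0
  Job 3: p=10, d=18, C=25, tardiness=max(0,25-18)=7
  Job 4: p=9, d=19, C=34, tardiness=max(0,34-19)=15
  Job 5: p=8, d=23, C=42, tardiness=max(0,42-23)=19
  Job 6: p=4, d=26, C=46, tardiness=max(0,46-26)=20
Total tardiness = 61

61


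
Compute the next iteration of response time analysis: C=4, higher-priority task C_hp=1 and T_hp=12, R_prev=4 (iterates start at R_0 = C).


R_next = C + ceil(R_prev / T_hp) * C_hp
ceil(4 / 12) = ceil(0.3333) = 1
Interference = 1 * 1 = 1
R_next = 4 + 1 = 5

5


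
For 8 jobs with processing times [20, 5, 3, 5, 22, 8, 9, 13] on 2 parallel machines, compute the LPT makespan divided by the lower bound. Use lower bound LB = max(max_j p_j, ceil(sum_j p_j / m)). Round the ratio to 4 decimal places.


LPT order: [22, 20, 13, 9, 8, 5, 5, 3]
Machine loads after assignment: [42, 43]
LPT makespan = 43
Lower bound = max(max_job, ceil(total/2)) = max(22, 43) = 43
Ratio = 43 / 43 = 1.0

1.0


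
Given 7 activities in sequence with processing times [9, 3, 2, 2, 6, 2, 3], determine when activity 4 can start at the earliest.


Activity 4 starts after activities 1 through 3 complete.
Predecessor durations: [9, 3, 2]
ES = 9 + 3 + 2 = 14

14


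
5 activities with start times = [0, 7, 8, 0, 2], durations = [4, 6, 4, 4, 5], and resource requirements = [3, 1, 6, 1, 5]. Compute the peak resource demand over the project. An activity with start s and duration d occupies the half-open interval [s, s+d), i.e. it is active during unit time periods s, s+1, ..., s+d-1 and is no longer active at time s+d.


Each activity i is active on [start_i, start_i + duration_i).
Compute total resource usage per time slot:
  t=0: active resources = [3, 1], total = 4
  t=1: active resources = [3, 1], total = 4
  t=2: active resources = [3, 1, 5], total = 9
  t=3: active resources = [3, 1, 5], total = 9
  t=4: active resources = [5], total = 5
  t=5: active resources = [5], total = 5
  t=6: active resources = [5], total = 5
  t=7: active resources = [1], total = 1
  t=8: active resources = [1, 6], total = 7
  t=9: active resources = [1, 6], total = 7
  t=10: active resources = [1, 6], total = 7
  t=11: active resources = [1, 6], total = 7
  t=12: active resources = [1], total = 1
Peak resource demand = 9

9


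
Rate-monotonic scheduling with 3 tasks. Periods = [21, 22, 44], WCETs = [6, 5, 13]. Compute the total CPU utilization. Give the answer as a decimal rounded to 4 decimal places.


Compute individual utilizations (exact fractions):
  Task 1: C/T = 6/21 = 2/7 (approx. 0.2857)
  Task 2: C/T = 5/22 (approx. 0.2273)
  Task 3: C/T = 13/44 (approx. 0.2955)
Total utilization U = 2/7 + 5/22 + 13/44 = 249/308
Rounded to 4 decimal places: U = 0.8084
RM (Liu & Layland) bound for 3 tasks = 0.779763; compare with U = 249/308 (approx. 0.808442)
bound < U <= 1, so the RM sufficient condition is not met (inconclusive; an exact test such as response-time analysis is needed).

0.8084


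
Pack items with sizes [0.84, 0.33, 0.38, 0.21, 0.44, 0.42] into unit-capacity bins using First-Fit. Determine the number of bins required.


Place items sequentially using First-Fit:
  Item 0.84 -> new Bin 1
  Item 0.33 -> new Bin 2
  Item 0.38 -> Bin 2 (now 0.71)
  Item 0.21 -> Bin 2 (now 0.92)
  Item 0.44 -> new Bin 3
  Item 0.42 -> Bin 3 (now 0.86)
Total bins used = 3

3


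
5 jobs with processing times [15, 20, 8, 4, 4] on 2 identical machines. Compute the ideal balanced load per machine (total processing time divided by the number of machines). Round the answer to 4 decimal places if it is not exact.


Total processing time = 15 + 20 + 8 + 4 + 4 = 51
Number of machines = 2
Ideal balanced load = 51 / 2 = 25.5

25.5


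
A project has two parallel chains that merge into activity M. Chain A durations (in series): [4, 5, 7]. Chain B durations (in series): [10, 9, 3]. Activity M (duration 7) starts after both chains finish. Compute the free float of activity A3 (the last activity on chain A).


ES(A3) = sum of predecessors on chain A = 9
EF(A3) = ES + duration = 9 + 7 = 16
Successor of A3 is M. ES(M) = max(sum(A), sum(B)) = max(16, 22) = 22
Free float = ES(successor) - EF(current) = 22 - 16 = 6

6


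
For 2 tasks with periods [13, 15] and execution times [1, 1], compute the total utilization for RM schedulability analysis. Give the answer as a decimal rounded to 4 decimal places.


Compute individual utilizations (exact fractions):
  Task 1: C/T = 1/13 (approx. 0.0769)
  Task 2: C/T = 1/15 (approx. 0.0667)
Total utilization U = 1/13 + 1/15 = 28/195
Rounded to 4 decimal places: U = 0.1436
RM (Liu & Layland) bound for 2 tasks = 0.828427; compare with U = 28/195 (approx. 0.143590)
U <= bound, so schedulable by RM sufficient condition.

0.1436


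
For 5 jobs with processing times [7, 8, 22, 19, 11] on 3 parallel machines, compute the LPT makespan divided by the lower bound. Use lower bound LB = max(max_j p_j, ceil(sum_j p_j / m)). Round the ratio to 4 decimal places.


LPT order: [22, 19, 11, 8, 7]
Machine loads after assignment: [22, 26, 19]
LPT makespan = 26
Lower bound = max(max_job, ceil(total/3)) = max(22, 23) = 23
Ratio = 26 / 23 = 1.1304

1.1304


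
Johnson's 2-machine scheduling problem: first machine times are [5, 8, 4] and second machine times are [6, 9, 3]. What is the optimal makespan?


Apply Johnson's rule:
  Group 1 (a <= b): [(1, 5, 6), (2, 8, 9)]
  Group 2 (a > b): [(3, 4, 3)]
Optimal job order: [1, 2, 3]
Schedule:
  Job 1: M1 done at 5, M2 done at 11
  Job 2: M1 done at 13, M2 done at 22
  Job 3: M1 done at 17, M2 done at 25
Makespan = 25

25


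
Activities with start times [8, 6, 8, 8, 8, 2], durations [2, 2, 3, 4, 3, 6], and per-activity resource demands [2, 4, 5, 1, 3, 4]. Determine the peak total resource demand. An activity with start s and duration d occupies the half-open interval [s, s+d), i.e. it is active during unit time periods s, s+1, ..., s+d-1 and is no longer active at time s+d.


Each activity i is active on [start_i, start_i + duration_i).
Compute total resource usage per time slot:
  t=0: active resources = [], total = 0
  t=1: active resources = [], total = 0
  t=2: active resources = [4], total = 4
  t=3: active resources = [4], total = 4
  t=4: active resources = [4], total = 4
  t=5: active resources = [4], total = 4
  t=6: active resources = [4, 4], total = 8
  t=7: active resources = [4, 4], total = 8
  t=8: active resources = [2, 5, 1, 3], total = 11
  t=9: active resources = [2, 5, 1, 3], total = 11
  t=10: active resources = [5, 1, 3], total = 9
  t=11: active resources = [1], total = 1
Peak resource demand = 11

11


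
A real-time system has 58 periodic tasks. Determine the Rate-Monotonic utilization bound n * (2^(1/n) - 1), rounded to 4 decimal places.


Compute 2^(1/58) = 1.0120225098
Subtract 1: 1.0120225098 - 1 = 0.0120225098
Multiply by n: 58 * 0.0120225098 = 0.6973055684
Round to 4 dp: 0.6973

0.6973


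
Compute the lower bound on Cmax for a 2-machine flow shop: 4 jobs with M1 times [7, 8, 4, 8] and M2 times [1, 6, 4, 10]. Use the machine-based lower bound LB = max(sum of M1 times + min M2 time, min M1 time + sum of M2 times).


LB1 = sum(M1 times) + min(M2 times) = 27 + 1 = 28
LB2 = min(M1 times) + sum(M2 times) = 4 + 21 = 25
Lower bound = max(LB1, LB2) = max(28, 25) = 28

28


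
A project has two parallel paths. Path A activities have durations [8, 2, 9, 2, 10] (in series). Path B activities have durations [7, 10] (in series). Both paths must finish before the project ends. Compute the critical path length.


Path A total = 8 + 2 + 9 + 2 + 10 = 31
Path B total = 7 + 10 = 17
Critical path = longest path = max(31, 17) = 31

31


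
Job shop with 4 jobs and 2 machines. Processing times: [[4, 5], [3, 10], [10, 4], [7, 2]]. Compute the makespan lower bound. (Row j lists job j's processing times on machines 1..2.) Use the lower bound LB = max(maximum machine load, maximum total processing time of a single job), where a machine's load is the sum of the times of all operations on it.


Machine loads:
  Machine 1: 4 + 3 + 10 + 7 = 24
  Machine 2: 5 + 10 + 4 + 2 = 21
Max machine load = 24
Job totals:
  Job 1: 9
  Job 2: 13
  Job 3: 14
  Job 4: 9
Max job total = 14
Lower bound = max(24, 14) = 24

24


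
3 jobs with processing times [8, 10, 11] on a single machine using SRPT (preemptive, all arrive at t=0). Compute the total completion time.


Since all jobs arrive at t=0, SRPT equals SPT ordering.
SPT order: [8, 10, 11]
Completion times:
  Job 1: p=8, C=8
  Job 2: p=10, C=18
  Job 3: p=11, C=29
Total completion time = 8 + 18 + 29 = 55

55


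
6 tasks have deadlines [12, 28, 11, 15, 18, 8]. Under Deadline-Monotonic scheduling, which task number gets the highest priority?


Sort tasks by relative deadline (ascending):
  Task 6: deadline = 8
  Task 3: deadline = 11
  Task 1: deadline = 12
  Task 4: deadline = 15
  Task 5: deadline = 18
  Task 2: deadline = 28
Priority order (highest first): [6, 3, 1, 4, 5, 2]
Highest priority task = 6

6


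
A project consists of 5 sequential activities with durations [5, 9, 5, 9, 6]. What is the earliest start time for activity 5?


Activity 5 starts after activities 1 through 4 complete.
Predecessor durations: [5, 9, 5, 9]
ES = 5 + 9 + 5 + 9 = 28

28


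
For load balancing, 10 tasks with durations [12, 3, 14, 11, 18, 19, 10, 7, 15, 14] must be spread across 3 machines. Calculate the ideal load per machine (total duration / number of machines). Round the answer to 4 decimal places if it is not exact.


Total processing time = 12 + 3 + 14 + 11 + 18 + 19 + 10 + 7 + 15 + 14 = 123
Number of machines = 3
Ideal balanced load = 123 / 3 = 41.0

41.0


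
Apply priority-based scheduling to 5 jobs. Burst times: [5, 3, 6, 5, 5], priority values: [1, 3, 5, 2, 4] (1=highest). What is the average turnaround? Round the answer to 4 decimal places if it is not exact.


Sort by priority (ascending = highest first):
Order: [(1, 5), (2, 5), (3, 3), (4, 5), (5, 6)]
Completion times:
  Priority 1, burst=5, C=5
  Priority 2, burst=5, C=10
  Priority 3, burst=3, C=13
  Priority 4, burst=5, C=18
  Priority 5, burst=6, C=24
Average turnaround = 70/5 = 14.0

14.0


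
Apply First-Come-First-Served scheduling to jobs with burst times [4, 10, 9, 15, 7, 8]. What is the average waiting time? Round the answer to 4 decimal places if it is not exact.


FCFS order (as given): [4, 10, 9, 15, 7, 8]
Waiting times:
  Job 1: wait = 0
  Job 2: wait = 4
  Job 3: wait = 14
  Job 4: wait = 23
  Job 5: wait = 38
  Job 6: wait = 45
Sum of waiting times = 124
Average waiting time = 124/6 = 20.6667

20.6667


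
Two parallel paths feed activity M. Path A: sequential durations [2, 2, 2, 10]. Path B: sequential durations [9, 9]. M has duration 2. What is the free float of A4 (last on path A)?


ES(A4) = sum of predecessors on chain A = 6
EF(A4) = ES + duration = 6 + 10 = 16
Successor of A4 is M. ES(M) = max(sum(A), sum(B)) = max(16, 18) = 18
Free float = ES(successor) - EF(current) = 18 - 16 = 2

2


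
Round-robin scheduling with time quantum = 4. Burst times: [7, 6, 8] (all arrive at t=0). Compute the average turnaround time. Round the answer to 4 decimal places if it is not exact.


Time quantum = 4
Execution trace:
  J1 runs 4 units, time = 4
  J2 runs 4 units, time = 8
  J3 runs 4 units, time = 12
  J1 runs 3 units, time = 15
  J2 runs 2 units, time = 17
  J3 runs 4 units, time = 21
Finish times: [15, 17, 21]
Average turnaround = 53/3 = 17.6667

17.6667


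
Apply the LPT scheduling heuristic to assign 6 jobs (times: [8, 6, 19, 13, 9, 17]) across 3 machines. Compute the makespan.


Sort jobs in decreasing order (LPT): [19, 17, 13, 9, 8, 6]
Assign each job to the least loaded machine:
  Machine 1: jobs [19, 6], load = 25
  Machine 2: jobs [17, 8], load = 25
  Machine 3: jobs [13, 9], load = 22
Makespan = max load = 25

25


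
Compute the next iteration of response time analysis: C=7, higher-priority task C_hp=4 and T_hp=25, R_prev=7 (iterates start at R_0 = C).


R_next = C + ceil(R_prev / T_hp) * C_hp
ceil(7 / 25) = ceil(0.28) = 1
Interference = 1 * 4 = 4
R_next = 7 + 4 = 11

11


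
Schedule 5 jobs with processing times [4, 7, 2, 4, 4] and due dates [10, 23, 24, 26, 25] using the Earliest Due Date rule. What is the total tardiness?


Sort by due date (EDD order): [(4, 10), (7, 23), (2, 24), (4, 25), (4, 26)]
Compute completion times and tardiness:
  Job 1: p=4, d=10, C=4, tardiness=max(0,4-10)=0
  Job 2: p=7, d=23, C=11, tardiness=max(0,11-23)=0
  Job 3: p=2, d=24, C=13, tardiness=max(0,13-24)=0
  Job 4: p=4, d=25, C=17, tardiness=max(0,17-25)=0
  Job 5: p=4, d=26, C=21, tardiness=max(0,21-26)=0
Total tardiness = 0

0


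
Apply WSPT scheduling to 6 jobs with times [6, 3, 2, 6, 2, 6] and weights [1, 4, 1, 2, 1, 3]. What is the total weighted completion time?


Compute p/w ratios and sort ascending (WSPT): [(3, 4), (2, 1), (2, 1), (6, 3), (6, 2), (6, 1)]
Compute weighted completion times:
  Job (p=3,w=4): C=3, w*C=4*3=12
  Job (p=2,w=1): C=5, w*C=1*5=5
  Job (p=2,w=1): C=7, w*C=1*7=7
  Job (p=6,w=3): C=13, w*C=3*13=39
  Job (p=6,w=2): C=19, w*C=2*19=38
  Job (p=6,w=1): C=25, w*C=1*25=25
Total weighted completion time = 126

126


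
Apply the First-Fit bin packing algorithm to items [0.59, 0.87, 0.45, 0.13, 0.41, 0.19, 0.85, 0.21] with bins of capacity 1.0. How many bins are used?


Place items sequentially using First-Fit:
  Item 0.59 -> new Bin 1
  Item 0.87 -> new Bin 2
  Item 0.45 -> new Bin 3
  Item 0.13 -> Bin 1 (now 0.72)
  Item 0.41 -> Bin 3 (now 0.86)
  Item 0.19 -> Bin 1 (now 0.91)
  Item 0.85 -> new Bin 4
  Item 0.21 -> new Bin 5
Total bins used = 5

5


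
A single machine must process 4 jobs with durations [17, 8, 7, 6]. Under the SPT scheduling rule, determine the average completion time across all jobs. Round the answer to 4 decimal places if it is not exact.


Sort jobs by processing time (SPT order): [6, 7, 8, 17]
Compute completion times sequentially:
  Job 1: processing = 6, completes at 6
  Job 2: processing = 7, completes at 13
  Job 3: processing = 8, completes at 21
  Job 4: processing = 17, completes at 38
Sum of completion times = 78
Average completion time = 78/4 = 19.5

19.5


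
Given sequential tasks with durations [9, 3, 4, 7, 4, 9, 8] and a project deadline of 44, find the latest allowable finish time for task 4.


LF(activity 4) = deadline - sum of successor durations
Successors: activities 5 through 7 with durations [4, 9, 8]
Sum of successor durations = 21
LF = 44 - 21 = 23

23


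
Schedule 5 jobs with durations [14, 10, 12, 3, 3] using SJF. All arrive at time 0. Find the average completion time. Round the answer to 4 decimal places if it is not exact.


SJF order (ascending): [3, 3, 10, 12, 14]
Completion times:
  Job 1: burst=3, C=3
  Job 2: burst=3, C=6
  Job 3: burst=10, C=16
  Job 4: burst=12, C=28
  Job 5: burst=14, C=42
Average completion = 95/5 = 19.0

19.0


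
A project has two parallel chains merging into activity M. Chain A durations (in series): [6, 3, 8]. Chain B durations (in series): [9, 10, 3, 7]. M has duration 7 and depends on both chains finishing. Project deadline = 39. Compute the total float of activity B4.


Forward pass: ES(B4) = sum of predecessors on chain B = 22
EF = ES + duration = 22 + 7 = 29
Backward pass: LF(M) = deadline = 39; LS(M) = 39 - 7 = 32
LF(B4) = LS(M) - sum(successors on chain B) = 32 - 0 = 32
LS = LF - duration = 32 - 7 = 25
Total float = LS - ES = 25 - 22 = 3

3


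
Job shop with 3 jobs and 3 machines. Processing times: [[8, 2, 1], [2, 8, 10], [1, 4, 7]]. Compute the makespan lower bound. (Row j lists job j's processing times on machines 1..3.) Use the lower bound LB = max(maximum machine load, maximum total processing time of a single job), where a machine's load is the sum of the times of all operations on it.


Machine loads:
  Machine 1: 8 + 2 + 1 = 11
  Machine 2: 2 + 8 + 4 = 14
  Machine 3: 1 + 10 + 7 = 18
Max machine load = 18
Job totals:
  Job 1: 11
  Job 2: 20
  Job 3: 12
Max job total = 20
Lower bound = max(18, 20) = 20

20


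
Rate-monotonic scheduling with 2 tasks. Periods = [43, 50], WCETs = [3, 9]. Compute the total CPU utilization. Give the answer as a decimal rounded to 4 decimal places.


Compute individual utilizations (exact fractions):
  Task 1: C/T = 3/43 (approx. 0.0698)
  Task 2: C/T = 9/50 (approx. 0.18)
Total utilization U = 3/43 + 9/50 = 537/2150
Rounded to 4 decimal places: U = 0.2498
RM (Liu & Layland) bound for 2 tasks = 0.828427; compare with U = 537/2150 (approx. 0.249767)
U <= bound, so schedulable by RM sufficient condition.

0.2498


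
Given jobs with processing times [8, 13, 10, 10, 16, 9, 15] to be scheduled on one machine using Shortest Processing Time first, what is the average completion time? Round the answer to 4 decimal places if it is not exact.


Sort jobs by processing time (SPT order): [8, 9, 10, 10, 13, 15, 16]
Compute completion times sequentially:
  Job 1: processing = 8, completes at 8
  Job 2: processing = 9, completes at 17
  Job 3: processing = 10, completes at 27
  Job 4: processing = 10, completes at 37
  Job 5: processing = 13, completes at 50
  Job 6: processing = 15, completes at 65
  Job 7: processing = 16, completes at 81
Sum of completion times = 285
Average completion time = 285/7 = 40.7143

40.7143


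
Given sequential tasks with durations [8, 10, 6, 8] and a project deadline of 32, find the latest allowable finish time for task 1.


LF(activity 1) = deadline - sum of successor durations
Successors: activities 2 through 4 with durations [10, 6, 8]
Sum of successor durations = 24
LF = 32 - 24 = 8

8


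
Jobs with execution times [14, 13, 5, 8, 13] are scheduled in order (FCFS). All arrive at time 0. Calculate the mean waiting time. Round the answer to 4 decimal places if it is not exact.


FCFS order (as given): [14, 13, 5, 8, 13]
Waiting times:
  Job 1: wait = 0
  Job 2: wait = 14
  Job 3: wait = 27
  Job 4: wait = 32
  Job 5: wait = 40
Sum of waiting times = 113
Average waiting time = 113/5 = 22.6

22.6


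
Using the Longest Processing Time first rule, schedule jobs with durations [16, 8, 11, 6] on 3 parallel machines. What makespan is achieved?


Sort jobs in decreasing order (LPT): [16, 11, 8, 6]
Assign each job to the least loaded machine:
  Machine 1: jobs [16], load = 16
  Machine 2: jobs [11], load = 11
  Machine 3: jobs [8, 6], load = 14
Makespan = max load = 16

16


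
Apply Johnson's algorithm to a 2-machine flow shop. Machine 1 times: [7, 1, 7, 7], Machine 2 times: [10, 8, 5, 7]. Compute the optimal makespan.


Apply Johnson's rule:
  Group 1 (a <= b): [(2, 1, 8), (1, 7, 10), (4, 7, 7)]
  Group 2 (a > b): [(3, 7, 5)]
Optimal job order: [2, 1, 4, 3]
Schedule:
  Job 2: M1 done at 1, M2 done at 9
  Job 1: M1 done at 8, M2 done at 19
  Job 4: M1 done at 15, M2 done at 26
  Job 3: M1 done at 22, M2 done at 31
Makespan = 31

31


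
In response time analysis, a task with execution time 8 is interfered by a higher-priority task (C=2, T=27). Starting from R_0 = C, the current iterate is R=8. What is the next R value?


R_next = C + ceil(R_prev / T_hp) * C_hp
ceil(8 / 27) = ceil(0.2963) = 1
Interference = 1 * 2 = 2
R_next = 8 + 2 = 10

10


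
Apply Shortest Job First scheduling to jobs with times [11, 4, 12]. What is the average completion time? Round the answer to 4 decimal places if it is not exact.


SJF order (ascending): [4, 11, 12]
Completion times:
  Job 1: burst=4, C=4
  Job 2: burst=11, C=15
  Job 3: burst=12, C=27
Average completion = 46/3 = 15.3333

15.3333


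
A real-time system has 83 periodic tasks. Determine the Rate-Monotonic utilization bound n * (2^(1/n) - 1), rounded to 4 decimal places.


Compute 2^(1/83) = 1.0083861392
Subtract 1: 1.0083861392 - 1 = 0.0083861392
Multiply by n: 83 * 0.0083861392 = 0.6960495536
Round to 4 dp: 0.6960

0.6960


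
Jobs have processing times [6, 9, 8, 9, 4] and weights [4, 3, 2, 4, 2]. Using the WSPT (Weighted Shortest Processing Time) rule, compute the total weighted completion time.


Compute p/w ratios and sort ascending (WSPT): [(6, 4), (4, 2), (9, 4), (9, 3), (8, 2)]
Compute weighted completion times:
  Job (p=6,w=4): C=6, w*C=4*6=24
  Job (p=4,w=2): C=10, w*C=2*10=20
  Job (p=9,w=4): C=19, w*C=4*19=76
  Job (p=9,w=3): C=28, w*C=3*28=84
  Job (p=8,w=2): C=36, w*C=2*36=72
Total weighted completion time = 276

276


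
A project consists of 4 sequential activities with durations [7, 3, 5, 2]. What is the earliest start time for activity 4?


Activity 4 starts after activities 1 through 3 complete.
Predecessor durations: [7, 3, 5]
ES = 7 + 3 + 5 = 15

15


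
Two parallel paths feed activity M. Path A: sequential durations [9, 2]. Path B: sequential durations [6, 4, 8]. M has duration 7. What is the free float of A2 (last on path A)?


ES(A2) = sum of predecessors on chain A = 9
EF(A2) = ES + duration = 9 + 2 = 11
Successor of A2 is M. ES(M) = max(sum(A), sum(B)) = max(11, 18) = 18
Free float = ES(successor) - EF(current) = 18 - 11 = 7

7


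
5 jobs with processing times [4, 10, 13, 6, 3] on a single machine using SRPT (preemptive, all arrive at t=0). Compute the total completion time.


Since all jobs arrive at t=0, SRPT equals SPT ordering.
SPT order: [3, 4, 6, 10, 13]
Completion times:
  Job 1: p=3, C=3
  Job 2: p=4, C=7
  Job 3: p=6, C=13
  Job 4: p=10, C=23
  Job 5: p=13, C=36
Total completion time = 3 + 7 + 13 + 23 + 36 = 82

82


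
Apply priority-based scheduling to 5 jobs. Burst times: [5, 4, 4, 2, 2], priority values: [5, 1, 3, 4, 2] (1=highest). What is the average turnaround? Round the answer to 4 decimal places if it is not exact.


Sort by priority (ascending = highest first):
Order: [(1, 4), (2, 2), (3, 4), (4, 2), (5, 5)]
Completion times:
  Priority 1, burst=4, C=4
  Priority 2, burst=2, C=6
  Priority 3, burst=4, C=10
  Priority 4, burst=2, C=12
  Priority 5, burst=5, C=17
Average turnaround = 49/5 = 9.8

9.8


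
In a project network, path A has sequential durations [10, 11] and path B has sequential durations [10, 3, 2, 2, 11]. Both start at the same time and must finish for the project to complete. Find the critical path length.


Path A total = 10 + 11 = 21
Path B total = 10 + 3 + 2 + 2 + 11 = 28
Critical path = longest path = max(21, 28) = 28

28


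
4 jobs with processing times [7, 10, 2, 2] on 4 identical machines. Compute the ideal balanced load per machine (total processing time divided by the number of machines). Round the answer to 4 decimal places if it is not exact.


Total processing time = 7 + 10 + 2 + 2 = 21
Number of machines = 4
Ideal balanced load = 21 / 4 = 5.25

5.25


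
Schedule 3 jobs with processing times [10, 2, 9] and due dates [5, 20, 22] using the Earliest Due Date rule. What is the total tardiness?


Sort by due date (EDD order): [(10, 5), (2, 20), (9, 22)]
Compute completion times and tardiness:
  Job 1: p=10, d=5, C=10, tardiness=max(0,10-5)=5
  Job 2: p=2, d=20, C=12, tardiness=max(0,12-20)=0
  Job 3: p=9, d=22, C=21, tardiness=max(0,21-22)=0
Total tardiness = 5

5


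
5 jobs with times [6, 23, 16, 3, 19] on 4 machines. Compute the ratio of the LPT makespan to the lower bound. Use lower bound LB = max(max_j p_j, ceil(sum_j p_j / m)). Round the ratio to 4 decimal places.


LPT order: [23, 19, 16, 6, 3]
Machine loads after assignment: [23, 19, 16, 9]
LPT makespan = 23
Lower bound = max(max_job, ceil(total/4)) = max(23, 17) = 23
Ratio = 23 / 23 = 1.0

1.0


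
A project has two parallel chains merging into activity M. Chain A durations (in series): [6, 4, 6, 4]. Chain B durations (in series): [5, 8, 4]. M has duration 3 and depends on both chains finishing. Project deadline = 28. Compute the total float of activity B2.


Forward pass: ES(B2) = sum of predecessors on chain B = 5
EF = ES + duration = 5 + 8 = 13
Backward pass: LF(M) = deadline = 28; LS(M) = 28 - 3 = 25
LF(B2) = LS(M) - sum(successors on chain B) = 25 - 4 = 21
LS = LF - duration = 21 - 8 = 13
Total float = LS - ES = 13 - 5 = 8

8


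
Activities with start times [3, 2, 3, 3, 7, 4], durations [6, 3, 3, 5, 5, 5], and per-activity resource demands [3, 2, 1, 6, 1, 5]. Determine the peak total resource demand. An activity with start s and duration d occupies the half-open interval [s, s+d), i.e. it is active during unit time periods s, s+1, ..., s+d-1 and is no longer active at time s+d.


Each activity i is active on [start_i, start_i + duration_i).
Compute total resource usage per time slot:
  t=0: active resources = [], total = 0
  t=1: active resources = [], total = 0
  t=2: active resources = [2], total = 2
  t=3: active resources = [3, 2, 1, 6], total = 12
  t=4: active resources = [3, 2, 1, 6, 5], total = 17
  t=5: active resources = [3, 1, 6, 5], total = 15
  t=6: active resources = [3, 6, 5], total = 14
  t=7: active resources = [3, 6, 1, 5], total = 15
  t=8: active resources = [3, 1, 5], total = 9
  t=9: active resources = [1], total = 1
  t=10: active resources = [1], total = 1
  t=11: active resources = [1], total = 1
Peak resource demand = 17

17


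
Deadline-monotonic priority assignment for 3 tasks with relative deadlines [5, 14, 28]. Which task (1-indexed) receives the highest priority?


Sort tasks by relative deadline (ascending):
  Task 1: deadline = 5
  Task 2: deadline = 14
  Task 3: deadline = 28
Priority order (highest first): [1, 2, 3]
Highest priority task = 1

1


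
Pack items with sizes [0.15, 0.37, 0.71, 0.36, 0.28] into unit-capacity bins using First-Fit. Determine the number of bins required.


Place items sequentially using First-Fit:
  Item 0.15 -> new Bin 1
  Item 0.37 -> Bin 1 (now 0.52)
  Item 0.71 -> new Bin 2
  Item 0.36 -> Bin 1 (now 0.88)
  Item 0.28 -> Bin 2 (now 0.99)
Total bins used = 2

2


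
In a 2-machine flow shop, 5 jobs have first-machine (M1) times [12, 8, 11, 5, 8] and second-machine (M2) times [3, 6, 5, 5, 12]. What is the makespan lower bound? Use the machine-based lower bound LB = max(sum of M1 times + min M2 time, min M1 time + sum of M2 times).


LB1 = sum(M1 times) + min(M2 times) = 44 + 3 = 47
LB2 = min(M1 times) + sum(M2 times) = 5 + 31 = 36
Lower bound = max(LB1, LB2) = max(47, 36) = 47

47


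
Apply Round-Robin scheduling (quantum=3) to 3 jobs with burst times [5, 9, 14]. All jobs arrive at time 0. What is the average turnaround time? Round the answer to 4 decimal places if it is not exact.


Time quantum = 3
Execution trace:
  J1 runs 3 units, time = 3
  J2 runs 3 units, time = 6
  J3 runs 3 units, time = 9
  J1 runs 2 units, time = 11
  J2 runs 3 units, time = 14
  J3 runs 3 units, time = 17
  J2 runs 3 units, time = 20
  J3 runs 3 units, time = 23
  J3 runs 3 units, time = 26
  J3 runs 2 units, time = 28
Finish times: [11, 20, 28]
Average turnaround = 59/3 = 19.6667

19.6667


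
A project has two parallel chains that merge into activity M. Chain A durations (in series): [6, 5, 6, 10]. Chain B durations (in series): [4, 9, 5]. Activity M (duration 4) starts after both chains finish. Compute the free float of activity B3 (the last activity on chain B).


ES(B3) = sum of predecessors on chain B = 13
EF(B3) = ES + duration = 13 + 5 = 18
Successor of B3 is M. ES(M) = max(sum(A), sum(B)) = max(27, 18) = 27
Free float = ES(successor) - EF(current) = 27 - 18 = 9

9


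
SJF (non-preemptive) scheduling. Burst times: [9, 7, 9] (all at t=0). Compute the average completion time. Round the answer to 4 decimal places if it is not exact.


SJF order (ascending): [7, 9, 9]
Completion times:
  Job 1: burst=7, C=7
  Job 2: burst=9, C=16
  Job 3: burst=9, C=25
Average completion = 48/3 = 16.0

16.0


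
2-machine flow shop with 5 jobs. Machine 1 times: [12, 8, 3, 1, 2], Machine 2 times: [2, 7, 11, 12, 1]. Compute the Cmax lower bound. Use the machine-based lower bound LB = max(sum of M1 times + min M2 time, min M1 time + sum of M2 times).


LB1 = sum(M1 times) + min(M2 times) = 26 + 1 = 27
LB2 = min(M1 times) + sum(M2 times) = 1 + 33 = 34
Lower bound = max(LB1, LB2) = max(27, 34) = 34

34


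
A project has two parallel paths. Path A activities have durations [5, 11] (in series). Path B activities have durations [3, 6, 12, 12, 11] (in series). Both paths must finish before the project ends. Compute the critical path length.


Path A total = 5 + 11 = 16
Path B total = 3 + 6 + 12 + 12 + 11 = 44
Critical path = longest path = max(16, 44) = 44

44


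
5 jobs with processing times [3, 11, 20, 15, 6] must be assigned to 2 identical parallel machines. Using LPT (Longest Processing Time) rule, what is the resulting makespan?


Sort jobs in decreasing order (LPT): [20, 15, 11, 6, 3]
Assign each job to the least loaded machine:
  Machine 1: jobs [20, 6, 3], load = 29
  Machine 2: jobs [15, 11], load = 26
Makespan = max load = 29

29


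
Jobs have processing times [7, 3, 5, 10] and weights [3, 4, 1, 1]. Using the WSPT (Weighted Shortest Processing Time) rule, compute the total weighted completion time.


Compute p/w ratios and sort ascending (WSPT): [(3, 4), (7, 3), (5, 1), (10, 1)]
Compute weighted completion times:
  Job (p=3,w=4): C=3, w*C=4*3=12
  Job (p=7,w=3): C=10, w*C=3*10=30
  Job (p=5,w=1): C=15, w*C=1*15=15
  Job (p=10,w=1): C=25, w*C=1*25=25
Total weighted completion time = 82

82


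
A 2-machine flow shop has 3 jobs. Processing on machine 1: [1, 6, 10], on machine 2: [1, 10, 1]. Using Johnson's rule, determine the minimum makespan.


Apply Johnson's rule:
  Group 1 (a <= b): [(1, 1, 1), (2, 6, 10)]
  Group 2 (a > b): [(3, 10, 1)]
Optimal job order: [1, 2, 3]
Schedule:
  Job 1: M1 done at 1, M2 done at 2
  Job 2: M1 done at 7, M2 done at 17
  Job 3: M1 done at 17, M2 done at 18
Makespan = 18

18


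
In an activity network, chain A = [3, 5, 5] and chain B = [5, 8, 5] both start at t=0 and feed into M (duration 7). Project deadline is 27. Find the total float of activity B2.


Forward pass: ES(B2) = sum of predecessors on chain B = 5
EF = ES + duration = 5 + 8 = 13
Backward pass: LF(M) = deadline = 27; LS(M) = 27 - 7 = 20
LF(B2) = LS(M) - sum(successors on chain B) = 20 - 5 = 15
LS = LF - duration = 15 - 8 = 7
Total float = LS - ES = 7 - 5 = 2

2


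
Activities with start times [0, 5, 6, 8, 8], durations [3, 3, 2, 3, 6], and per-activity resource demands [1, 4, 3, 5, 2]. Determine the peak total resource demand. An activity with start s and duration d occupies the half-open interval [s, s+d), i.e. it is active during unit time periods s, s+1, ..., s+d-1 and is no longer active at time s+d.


Each activity i is active on [start_i, start_i + duration_i).
Compute total resource usage per time slot:
  t=0: active resources = [1], total = 1
  t=1: active resources = [1], total = 1
  t=2: active resources = [1], total = 1
  t=3: active resources = [], total = 0
  t=4: active resources = [], total = 0
  t=5: active resources = [4], total = 4
  t=6: active resources = [4, 3], total = 7
  t=7: active resources = [4, 3], total = 7
  t=8: active resources = [5, 2], total = 7
  t=9: active resources = [5, 2], total = 7
  t=10: active resources = [5, 2], total = 7
  t=11: active resources = [2], total = 2
  t=12: active resources = [2], total = 2
  t=13: active resources = [2], total = 2
Peak resource demand = 7

7


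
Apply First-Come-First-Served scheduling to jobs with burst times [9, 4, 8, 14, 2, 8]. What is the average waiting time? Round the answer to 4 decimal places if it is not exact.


FCFS order (as given): [9, 4, 8, 14, 2, 8]
Waiting times:
  Job 1: wait = 0
  Job 2: wait = 9
  Job 3: wait = 13
  Job 4: wait = 21
  Job 5: wait = 35
  Job 6: wait = 37
Sum of waiting times = 115
Average waiting time = 115/6 = 19.1667

19.1667


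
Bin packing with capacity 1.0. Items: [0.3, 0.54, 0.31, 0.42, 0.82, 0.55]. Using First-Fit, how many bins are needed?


Place items sequentially using First-Fit:
  Item 0.3 -> new Bin 1
  Item 0.54 -> Bin 1 (now 0.84)
  Item 0.31 -> new Bin 2
  Item 0.42 -> Bin 2 (now 0.73)
  Item 0.82 -> new Bin 3
  Item 0.55 -> new Bin 4
Total bins used = 4

4


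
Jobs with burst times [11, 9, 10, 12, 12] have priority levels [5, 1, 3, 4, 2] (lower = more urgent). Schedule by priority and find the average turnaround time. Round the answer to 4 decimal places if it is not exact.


Sort by priority (ascending = highest first):
Order: [(1, 9), (2, 12), (3, 10), (4, 12), (5, 11)]
Completion times:
  Priority 1, burst=9, C=9
  Priority 2, burst=12, C=21
  Priority 3, burst=10, C=31
  Priority 4, burst=12, C=43
  Priority 5, burst=11, C=54
Average turnaround = 158/5 = 31.6

31.6


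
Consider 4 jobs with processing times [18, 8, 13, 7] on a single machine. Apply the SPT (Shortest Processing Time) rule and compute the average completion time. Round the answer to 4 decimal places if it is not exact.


Sort jobs by processing time (SPT order): [7, 8, 13, 18]
Compute completion times sequentially:
  Job 1: processing = 7, completes at 7
  Job 2: processing = 8, completes at 15
  Job 3: processing = 13, completes at 28
  Job 4: processing = 18, completes at 46
Sum of completion times = 96
Average completion time = 96/4 = 24.0

24.0


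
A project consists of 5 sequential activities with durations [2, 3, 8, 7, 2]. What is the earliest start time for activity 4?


Activity 4 starts after activities 1 through 3 complete.
Predecessor durations: [2, 3, 8]
ES = 2 + 3 + 8 = 13

13


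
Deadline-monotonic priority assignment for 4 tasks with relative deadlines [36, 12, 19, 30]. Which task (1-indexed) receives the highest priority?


Sort tasks by relative deadline (ascending):
  Task 2: deadline = 12
  Task 3: deadline = 19
  Task 4: deadline = 30
  Task 1: deadline = 36
Priority order (highest first): [2, 3, 4, 1]
Highest priority task = 2

2


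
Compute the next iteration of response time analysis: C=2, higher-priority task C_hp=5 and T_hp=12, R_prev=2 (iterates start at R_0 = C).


R_next = C + ceil(R_prev / T_hp) * C_hp
ceil(2 / 12) = ceil(0.1667) = 1
Interference = 1 * 5 = 5
R_next = 2 + 5 = 7

7


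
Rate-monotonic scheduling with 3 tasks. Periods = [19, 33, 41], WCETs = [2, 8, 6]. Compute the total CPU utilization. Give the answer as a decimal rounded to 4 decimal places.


Compute individual utilizations (exact fractions):
  Task 1: C/T = 2/19 (approx. 0.1053)
  Task 2: C/T = 8/33 (approx. 0.2424)
  Task 3: C/T = 6/41 (approx. 0.1463)
Total utilization U = 2/19 + 8/33 + 6/41 = 12700/25707
Rounded to 4 decimal places: U = 0.4940
RM (Liu & Layland) bound for 3 tasks = 0.779763; compare with U = 12700/25707 (approx. 0.494029)
U <= bound, so schedulable by RM sufficient condition.

0.4940


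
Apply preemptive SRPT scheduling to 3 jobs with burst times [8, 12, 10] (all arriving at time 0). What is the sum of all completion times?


Since all jobs arrive at t=0, SRPT equals SPT ordering.
SPT order: [8, 10, 12]
Completion times:
  Job 1: p=8, C=8
  Job 2: p=10, C=18
  Job 3: p=12, C=30
Total completion time = 8 + 18 + 30 = 56

56


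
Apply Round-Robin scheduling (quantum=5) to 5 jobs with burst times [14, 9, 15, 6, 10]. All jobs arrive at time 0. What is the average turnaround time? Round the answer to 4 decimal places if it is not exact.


Time quantum = 5
Execution trace:
  J1 runs 5 units, time = 5
  J2 runs 5 units, time = 10
  J3 runs 5 units, time = 15
  J4 runs 5 units, time = 20
  J5 runs 5 units, time = 25
  J1 runs 5 units, time = 30
  J2 runs 4 units, time = 34
  J3 runs 5 units, time = 39
  J4 runs 1 units, time = 40
  J5 runs 5 units, time = 45
  J1 runs 4 units, time = 49
  J3 runs 5 units, time = 54
Finish times: [49, 34, 54, 40, 45]
Average turnaround = 222/5 = 44.4

44.4


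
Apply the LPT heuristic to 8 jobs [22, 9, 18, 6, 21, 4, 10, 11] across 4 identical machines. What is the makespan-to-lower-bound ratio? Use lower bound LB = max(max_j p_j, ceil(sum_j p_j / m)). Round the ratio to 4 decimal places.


LPT order: [22, 21, 18, 11, 10, 9, 6, 4]
Machine loads after assignment: [22, 27, 27, 25]
LPT makespan = 27
Lower bound = max(max_job, ceil(total/4)) = max(22, 26) = 26
Ratio = 27 / 26 = 1.0385

1.0385


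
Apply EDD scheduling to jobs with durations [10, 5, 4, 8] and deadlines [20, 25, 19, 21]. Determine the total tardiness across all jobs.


Sort by due date (EDD order): [(4, 19), (10, 20), (8, 21), (5, 25)]
Compute completion times and tardiness:
  Job 1: p=4, d=19, C=4, tardiness=max(0,4-19)=0
  Job 2: p=10, d=20, C=14, tardiness=max(0,14-20)=0
  Job 3: p=8, d=21, C=22, tardiness=max(0,22-21)=1
  Job 4: p=5, d=25, C=27, tardiness=max(0,27-25)=2
Total tardiness = 3

3


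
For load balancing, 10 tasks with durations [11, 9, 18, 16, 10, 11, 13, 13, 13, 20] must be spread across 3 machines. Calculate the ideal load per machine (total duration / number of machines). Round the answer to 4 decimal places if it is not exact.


Total processing time = 11 + 9 + 18 + 16 + 10 + 11 + 13 + 13 + 13 + 20 = 134
Number of machines = 3
Ideal balanced load = 134 / 3 = 44.6667

44.6667


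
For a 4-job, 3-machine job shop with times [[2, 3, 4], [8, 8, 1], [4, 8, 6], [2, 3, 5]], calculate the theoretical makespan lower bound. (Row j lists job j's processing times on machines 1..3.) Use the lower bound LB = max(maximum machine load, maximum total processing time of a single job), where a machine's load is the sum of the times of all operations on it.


Machine loads:
  Machine 1: 2 + 8 + 4 + 2 = 16
  Machine 2: 3 + 8 + 8 + 3 = 22
  Machine 3: 4 + 1 + 6 + 5 = 16
Max machine load = 22
Job totals:
  Job 1: 9
  Job 2: 17
  Job 3: 18
  Job 4: 10
Max job total = 18
Lower bound = max(22, 18) = 22

22


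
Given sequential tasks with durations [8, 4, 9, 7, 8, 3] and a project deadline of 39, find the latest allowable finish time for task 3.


LF(activity 3) = deadline - sum of successor durations
Successors: activities 4 through 6 with durations [7, 8, 3]
Sum of successor durations = 18
LF = 39 - 18 = 21

21


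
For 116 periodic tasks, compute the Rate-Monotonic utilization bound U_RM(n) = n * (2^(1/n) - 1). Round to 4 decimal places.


Compute 2^(1/116) = 1.0059932951
Subtract 1: 1.0059932951 - 1 = 0.0059932951
Multiply by n: 116 * 0.0059932951 = 0.6952222316
Round to 4 dp: 0.6952

0.6952
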